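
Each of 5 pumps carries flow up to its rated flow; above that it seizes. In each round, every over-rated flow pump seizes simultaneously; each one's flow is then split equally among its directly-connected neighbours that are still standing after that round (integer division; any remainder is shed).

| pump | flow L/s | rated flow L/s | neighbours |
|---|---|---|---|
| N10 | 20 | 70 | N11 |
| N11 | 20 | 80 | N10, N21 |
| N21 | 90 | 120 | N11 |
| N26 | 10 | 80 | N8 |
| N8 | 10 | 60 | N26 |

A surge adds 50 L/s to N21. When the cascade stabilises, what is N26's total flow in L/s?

10

Round 1 — N21 at 140 > 120. N21 seizes.
  N21 sheds 140 L/s to N11: 140 each.
    N11: 20+140 = 160 > 80
Round 2 — N11 seizes.
  N11 sheds 160 L/s to N10: 160 each.
    N10: 20+160 = 180 > 70
Round 3 — N10 seizes.
  N10 sheds 180 L/s: no online neighbours, lost.
No further seizures.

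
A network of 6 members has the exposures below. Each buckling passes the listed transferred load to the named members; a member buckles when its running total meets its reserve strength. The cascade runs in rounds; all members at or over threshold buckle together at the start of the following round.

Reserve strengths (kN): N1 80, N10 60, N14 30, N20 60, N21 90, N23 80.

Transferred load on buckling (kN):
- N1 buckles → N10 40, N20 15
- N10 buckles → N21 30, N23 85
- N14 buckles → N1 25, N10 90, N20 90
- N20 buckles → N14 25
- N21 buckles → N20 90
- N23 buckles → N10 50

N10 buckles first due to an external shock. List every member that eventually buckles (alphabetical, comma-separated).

N10, N23

Round 1 — N10 buckles (initial).
  N21: +30 → 30 < 90
  N23: +85 → 85 ≥ 80
Round 2 — N23 buckles.
No further bucklings.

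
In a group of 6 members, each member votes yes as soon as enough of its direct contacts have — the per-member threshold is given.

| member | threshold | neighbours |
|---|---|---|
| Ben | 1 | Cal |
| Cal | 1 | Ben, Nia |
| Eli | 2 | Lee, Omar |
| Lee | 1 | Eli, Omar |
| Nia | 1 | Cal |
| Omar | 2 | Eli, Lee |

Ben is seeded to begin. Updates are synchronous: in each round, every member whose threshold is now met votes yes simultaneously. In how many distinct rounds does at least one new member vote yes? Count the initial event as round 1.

Round 1 — Ben votes yes (initial).
Round 2 — checking thresholds:
  Cal: 1 of 2 neighbours ≥ 1, votes yes.
Round 3 — checking thresholds:
  Nia: 1 of 1 neighbours ≥ 1, votes yes.
Round 4 — no new yes votes; cascade stops.

3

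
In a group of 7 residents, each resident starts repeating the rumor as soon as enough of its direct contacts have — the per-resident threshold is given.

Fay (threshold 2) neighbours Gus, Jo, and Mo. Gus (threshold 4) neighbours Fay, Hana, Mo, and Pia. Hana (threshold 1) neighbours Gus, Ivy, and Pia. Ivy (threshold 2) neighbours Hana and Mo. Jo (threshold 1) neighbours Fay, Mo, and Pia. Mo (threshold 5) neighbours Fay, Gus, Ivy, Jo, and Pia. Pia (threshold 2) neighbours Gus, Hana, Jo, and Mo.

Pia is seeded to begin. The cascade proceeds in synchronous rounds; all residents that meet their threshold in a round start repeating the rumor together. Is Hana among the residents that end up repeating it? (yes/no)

Round 1 — Pia starts repeating the rumor (initial).
Round 2 — checking thresholds:
  Gus: 1 of 4 neighbours < 4, holds.
  Hana: 1 of 3 neighbours ≥ 1, starts repeating the rumor.
  Jo: 1 of 3 neighbours ≥ 1, starts repeating the rumor.
  Mo: 1 of 5 neighbours < 5, holds.
Round 3 — no new spreads; cascade stops.

yes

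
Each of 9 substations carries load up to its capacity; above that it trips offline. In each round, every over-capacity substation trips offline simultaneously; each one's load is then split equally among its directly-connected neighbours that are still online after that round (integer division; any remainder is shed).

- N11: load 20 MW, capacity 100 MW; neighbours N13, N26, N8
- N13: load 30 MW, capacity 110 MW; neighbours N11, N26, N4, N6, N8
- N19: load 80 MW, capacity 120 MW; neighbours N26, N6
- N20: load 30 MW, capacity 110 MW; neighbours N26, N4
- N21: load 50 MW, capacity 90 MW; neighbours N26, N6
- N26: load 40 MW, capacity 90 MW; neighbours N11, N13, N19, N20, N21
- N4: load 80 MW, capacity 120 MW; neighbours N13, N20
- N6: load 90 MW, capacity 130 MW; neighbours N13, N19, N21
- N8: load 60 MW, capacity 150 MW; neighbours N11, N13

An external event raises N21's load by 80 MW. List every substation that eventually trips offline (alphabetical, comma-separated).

Round 1 — N21 at 130 > 90. N21 trips offline.
  N21 sheds 130 MW to N26, N6: 65 each.
    N26: 40+65 = 105 > 90
    N6: 90+65 = 155 > 130
Round 2 — N26, N6 trip offline.
  N26 sheds 105 MW to N11, N13, N19, N20: 26 each (1 lost).
    N11: 20+26 = 46 ≤ 100
    N13: 30+26 = 56 ≤ 110
    N19: 80+26 = 106 ≤ 120
    N20: 30+26 = 56 ≤ 110
  N6 sheds 155 MW to N13, N19: 77 each (1 lost).
    N13: 56+77 = 133 > 110
    N19: 106+77 = 183 > 120
Round 3 — N13, N19 trip offline.
  N13 sheds 133 MW to N11, N4, N8: 44 each (1 lost).
    N11: 46+44 = 90 ≤ 100
    N4: 80+44 = 124 > 120
    N8: 60+44 = 104 ≤ 150
  N19 sheds 183 MW: no online neighbours, lost.
Round 4 — N4 trips offline.
  N4 sheds 124 MW to N20: 124 each.
    N20: 56+124 = 180 > 110
Round 5 — N20 trips offline.
  N20 sheds 180 MW: no online neighbours, lost.
No further trips.

N13, N19, N20, N21, N26, N4, N6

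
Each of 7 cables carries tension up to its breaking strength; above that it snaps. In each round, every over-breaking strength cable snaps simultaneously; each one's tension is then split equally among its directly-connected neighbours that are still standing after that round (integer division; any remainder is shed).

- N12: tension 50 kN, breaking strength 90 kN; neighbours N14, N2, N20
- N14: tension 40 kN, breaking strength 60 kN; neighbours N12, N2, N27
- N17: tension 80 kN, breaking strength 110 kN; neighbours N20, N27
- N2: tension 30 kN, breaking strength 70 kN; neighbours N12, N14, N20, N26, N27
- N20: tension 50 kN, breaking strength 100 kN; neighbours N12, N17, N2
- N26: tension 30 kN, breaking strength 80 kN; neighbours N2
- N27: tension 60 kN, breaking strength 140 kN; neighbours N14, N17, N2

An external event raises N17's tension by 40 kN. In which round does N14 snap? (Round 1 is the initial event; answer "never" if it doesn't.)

Round 1 — N17 at 120 > 110. N17 snaps.
  N17 sheds 120 kN to N20, N27: 60 each.
    N20: 50+60 = 110 > 100
    N27: 60+60 = 120 ≤ 140
Round 2 — N20 snaps.
  N20 sheds 110 kN to N12, N2: 55 each.
    N12: 50+55 = 105 > 90
    N2: 30+55 = 85 > 70
Round 3 — N12, N2 snap.
  N12 sheds 105 kN to N14: 105 each.
    N14: 40+105 = 145 > 60
  N2 sheds 85 kN to N14, N26, N27: 28 each (1 lost).
    N14: 145+28 = 173 > 60
    N26: 30+28 = 58 ≤ 80
    N27: 120+28 = 148 > 140
Round 4 — N14, N27 snap.
  N14 sheds 173 kN: no online neighbours, lost.
  N27 sheds 148 kN: no online neighbours, lost.
No further breaks.

4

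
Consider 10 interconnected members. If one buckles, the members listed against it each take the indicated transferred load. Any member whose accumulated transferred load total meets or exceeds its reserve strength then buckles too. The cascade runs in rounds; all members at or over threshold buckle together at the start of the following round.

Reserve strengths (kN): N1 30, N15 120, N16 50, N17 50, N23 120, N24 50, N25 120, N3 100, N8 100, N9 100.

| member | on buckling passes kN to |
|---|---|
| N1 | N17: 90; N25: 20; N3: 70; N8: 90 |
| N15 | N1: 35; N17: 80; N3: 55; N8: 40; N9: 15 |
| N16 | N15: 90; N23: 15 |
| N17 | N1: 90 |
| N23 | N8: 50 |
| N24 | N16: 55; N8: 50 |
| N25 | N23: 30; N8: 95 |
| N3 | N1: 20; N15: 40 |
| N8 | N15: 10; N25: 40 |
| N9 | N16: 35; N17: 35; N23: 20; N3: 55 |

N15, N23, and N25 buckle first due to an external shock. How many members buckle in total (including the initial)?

Round 1 — N15, N23, N25 buckle (initial).
  N1: +35 → 35 ≥ 30
  N17: +80 → 80 ≥ 50
  N3: +55 → 55 < 100
  N8: +40+50+95 → 185 ≥ 100
  N9: +15 → 15 < 100
Round 2 — N1, N17, N8 buckle.
  N3: +70 → 125 ≥ 100
Round 3 — N3 buckles.
No further bucklings.

7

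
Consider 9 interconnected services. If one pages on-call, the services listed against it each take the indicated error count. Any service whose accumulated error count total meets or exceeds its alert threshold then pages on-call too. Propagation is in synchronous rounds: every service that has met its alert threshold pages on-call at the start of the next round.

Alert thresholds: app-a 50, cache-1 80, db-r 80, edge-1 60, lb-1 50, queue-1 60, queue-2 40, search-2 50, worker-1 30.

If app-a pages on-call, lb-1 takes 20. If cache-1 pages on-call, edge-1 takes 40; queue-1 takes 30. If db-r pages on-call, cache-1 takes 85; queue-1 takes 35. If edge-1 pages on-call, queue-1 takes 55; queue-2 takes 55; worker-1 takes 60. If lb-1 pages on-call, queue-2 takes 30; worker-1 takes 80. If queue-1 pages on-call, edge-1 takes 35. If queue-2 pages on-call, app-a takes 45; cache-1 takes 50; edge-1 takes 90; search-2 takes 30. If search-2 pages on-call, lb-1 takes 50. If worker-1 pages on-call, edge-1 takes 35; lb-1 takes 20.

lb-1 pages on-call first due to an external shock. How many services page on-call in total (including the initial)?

Round 1 — lb-1 pages on-call (initial).
  queue-2: +30 → 30 < 40
  worker-1: +80 → 80 ≥ 30
Round 2 — worker-1 pages on-call.
  edge-1: +35 → 35 < 60
No further pages.

2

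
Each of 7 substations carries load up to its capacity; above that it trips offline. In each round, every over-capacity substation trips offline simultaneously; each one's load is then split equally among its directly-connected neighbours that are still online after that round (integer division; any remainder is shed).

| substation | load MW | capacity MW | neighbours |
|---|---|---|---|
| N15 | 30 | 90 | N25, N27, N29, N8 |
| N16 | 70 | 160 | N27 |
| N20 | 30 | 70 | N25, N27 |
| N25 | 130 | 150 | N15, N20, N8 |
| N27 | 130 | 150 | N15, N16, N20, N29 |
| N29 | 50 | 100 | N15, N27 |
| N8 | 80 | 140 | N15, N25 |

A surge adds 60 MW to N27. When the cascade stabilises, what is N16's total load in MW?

117

Round 1 — N27 at 190 > 150. N27 trips offline.
  N27 sheds 190 MW to N15, N16, N20, N29: 47 each (2 lost).
    N15: 30+47 = 77 ≤ 90
    N16: 70+47 = 117 ≤ 160
    N20: 30+47 = 77 > 70
    N29: 50+47 = 97 ≤ 100
Round 2 — N20 trips offline.
  N20 sheds 77 MW to N25: 77 each.
    N25: 130+77 = 207 > 150
Round 3 — N25 trips offline.
  N25 sheds 207 MW to N15, N8: 103 each (1 lost).
    N15: 77+103 = 180 > 90
    N8: 80+103 = 183 > 140
Round 4 — N15, N8 trip offline.
  N15 sheds 180 MW to N29: 180 each.
    N29: 97+180 = 277 > 100
  N8 sheds 183 MW: no online neighbours, lost.
Round 5 — N29 trips offline.
  N29 sheds 277 MW: no online neighbours, lost.
No further trips.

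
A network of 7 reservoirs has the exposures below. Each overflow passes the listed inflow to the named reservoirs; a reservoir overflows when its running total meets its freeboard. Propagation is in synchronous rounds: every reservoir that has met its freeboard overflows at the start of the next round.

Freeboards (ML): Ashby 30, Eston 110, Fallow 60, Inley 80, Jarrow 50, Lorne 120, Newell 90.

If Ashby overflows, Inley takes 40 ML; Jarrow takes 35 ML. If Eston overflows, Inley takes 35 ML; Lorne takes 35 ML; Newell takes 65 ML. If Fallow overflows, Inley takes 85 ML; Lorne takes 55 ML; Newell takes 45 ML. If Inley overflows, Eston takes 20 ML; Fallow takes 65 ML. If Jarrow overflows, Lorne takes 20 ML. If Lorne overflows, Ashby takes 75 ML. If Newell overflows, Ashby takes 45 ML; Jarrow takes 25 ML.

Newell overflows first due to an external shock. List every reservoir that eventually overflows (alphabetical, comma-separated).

Ashby, Jarrow, Newell

Round 1 — Newell overflows (initial).
  Ashby: +45 → 45 ≥ 30
  Jarrow: +25 → 25 < 50
Round 2 — Ashby overflows.
  Inley: +40 → 40 < 80
  Jarrow: +35 → 60 ≥ 50
Round 3 — Jarrow overflows.
  Lorne: +20 → 20 < 120
No further overflows.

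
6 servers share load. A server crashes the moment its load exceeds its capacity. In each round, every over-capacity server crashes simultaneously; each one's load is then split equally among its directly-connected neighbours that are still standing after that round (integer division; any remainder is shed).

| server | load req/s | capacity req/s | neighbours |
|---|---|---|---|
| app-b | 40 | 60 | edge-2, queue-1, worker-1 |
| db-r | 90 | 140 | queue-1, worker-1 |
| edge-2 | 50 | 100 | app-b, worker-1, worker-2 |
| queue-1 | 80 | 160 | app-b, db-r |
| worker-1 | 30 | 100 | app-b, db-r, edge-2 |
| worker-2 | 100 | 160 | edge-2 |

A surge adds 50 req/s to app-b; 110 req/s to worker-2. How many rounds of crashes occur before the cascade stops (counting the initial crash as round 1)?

Round 1 — app-b at 90 > 60; worker-2 at 210 > 160. app-b, worker-2 crash.
  app-b sheds 90 req/s to edge-2, queue-1, worker-1: 30 each.
    edge-2: 50+30 = 80 ≤ 100
    queue-1: 80+30 = 110 ≤ 160
    worker-1: 30+30 = 60 ≤ 100
  worker-2 sheds 210 req/s to edge-2: 210 each.
    edge-2: 80+210 = 290 > 100
Round 2 — edge-2 crashes.
  edge-2 sheds 290 req/s to worker-1: 290 each.
    worker-1: 60+290 = 350 > 100
Round 3 — worker-1 crashes.
  worker-1 sheds 350 req/s to db-r: 350 each.
    db-r: 90+350 = 440 > 140
Round 4 — db-r crashes.
  db-r sheds 440 req/s to queue-1: 440 each.
    queue-1: 110+440 = 550 > 160
Round 5 — queue-1 crashes.
  queue-1 sheds 550 req/s: no online neighbours, lost.
No further crashes.

5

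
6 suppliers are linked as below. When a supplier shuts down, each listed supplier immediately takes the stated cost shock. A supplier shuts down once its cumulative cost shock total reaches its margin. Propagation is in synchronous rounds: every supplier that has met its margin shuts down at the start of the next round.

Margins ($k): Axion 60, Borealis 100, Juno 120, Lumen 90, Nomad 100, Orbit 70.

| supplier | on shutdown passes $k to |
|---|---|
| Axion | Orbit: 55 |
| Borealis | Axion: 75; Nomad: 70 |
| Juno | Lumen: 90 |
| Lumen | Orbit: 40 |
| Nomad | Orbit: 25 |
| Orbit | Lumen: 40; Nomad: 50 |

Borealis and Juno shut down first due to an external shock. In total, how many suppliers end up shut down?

6

Round 1 — Borealis, Juno shut down (initial).
  Axion: +75 → 75 ≥ 60
  Lumen: +90 → 90 ≥ 90
  Nomad: +70 → 70 < 100
Round 2 — Axion, Lumen shut down.
  Orbit: +55+40 → 95 ≥ 70
Round 3 — Orbit shuts down.
  Nomad: +50 → 120 ≥ 100
Round 4 — Nomad shuts down.
No further shutdowns.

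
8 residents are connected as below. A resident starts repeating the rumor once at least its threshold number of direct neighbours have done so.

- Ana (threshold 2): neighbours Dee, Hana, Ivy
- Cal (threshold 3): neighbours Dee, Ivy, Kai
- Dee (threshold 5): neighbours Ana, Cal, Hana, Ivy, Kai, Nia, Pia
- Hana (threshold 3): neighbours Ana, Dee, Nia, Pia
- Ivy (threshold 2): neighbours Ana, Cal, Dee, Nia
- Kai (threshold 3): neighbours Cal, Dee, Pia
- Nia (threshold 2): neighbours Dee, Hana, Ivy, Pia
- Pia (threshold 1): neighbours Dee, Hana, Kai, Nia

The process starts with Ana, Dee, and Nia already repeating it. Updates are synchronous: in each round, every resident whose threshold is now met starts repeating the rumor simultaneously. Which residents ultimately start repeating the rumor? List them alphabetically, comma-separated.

Round 1 — Ana, Dee, Nia start repeating the rumor (initial).
Round 2 — checking thresholds:
  Cal: 1 of 3 neighbours < 3, not yet.
  Hana: 3 of 4 neighbours ≥ 3, starts repeating the rumor.
  Ivy: 3 of 4 neighbours ≥ 2, starts repeating the rumor.
  Kai: 1 of 3 neighbours < 3, not yet.
  Pia: 2 of 4 neighbours ≥ 1, starts repeating the rumor.
Round 3 — no new spreads; cascade stops.

Ana, Dee, Hana, Ivy, Nia, Pia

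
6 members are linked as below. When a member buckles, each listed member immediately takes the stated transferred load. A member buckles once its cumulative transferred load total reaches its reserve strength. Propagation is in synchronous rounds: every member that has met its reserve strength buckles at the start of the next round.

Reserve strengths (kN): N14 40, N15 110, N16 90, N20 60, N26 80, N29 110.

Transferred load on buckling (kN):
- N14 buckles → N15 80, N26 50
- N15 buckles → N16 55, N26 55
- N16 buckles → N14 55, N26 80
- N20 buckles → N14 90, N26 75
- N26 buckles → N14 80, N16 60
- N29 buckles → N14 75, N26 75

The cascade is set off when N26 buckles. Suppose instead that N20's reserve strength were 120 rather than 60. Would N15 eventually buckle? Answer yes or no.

no

With N20's reserve strength at 120:
Round 1 — N26 buckles (initial).
  N14: +80 → 80 ≥ 40
  N16: +60 → 60 < 90
Round 2 — N14 buckles.
  N15: +80 → 80 < 110
No further bucklings.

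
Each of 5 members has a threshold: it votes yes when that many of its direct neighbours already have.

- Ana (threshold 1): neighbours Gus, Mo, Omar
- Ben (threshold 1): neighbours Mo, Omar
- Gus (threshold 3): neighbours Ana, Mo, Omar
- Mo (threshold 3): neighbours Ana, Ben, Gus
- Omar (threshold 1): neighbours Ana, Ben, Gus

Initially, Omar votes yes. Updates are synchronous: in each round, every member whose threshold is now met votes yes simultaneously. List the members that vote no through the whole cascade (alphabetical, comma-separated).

Round 1 — Omar votes yes (initial).
Round 2 — checking thresholds:
  Ana: 1 of 3 neighbours ≥ 1, votes yes.
  Ben: 1 of 2 neighbours ≥ 1, votes yes.
  Gus: 1 of 3 neighbours < 3, not yet.
Round 3 — no new yes votes; cascade stops.

Gus, Mo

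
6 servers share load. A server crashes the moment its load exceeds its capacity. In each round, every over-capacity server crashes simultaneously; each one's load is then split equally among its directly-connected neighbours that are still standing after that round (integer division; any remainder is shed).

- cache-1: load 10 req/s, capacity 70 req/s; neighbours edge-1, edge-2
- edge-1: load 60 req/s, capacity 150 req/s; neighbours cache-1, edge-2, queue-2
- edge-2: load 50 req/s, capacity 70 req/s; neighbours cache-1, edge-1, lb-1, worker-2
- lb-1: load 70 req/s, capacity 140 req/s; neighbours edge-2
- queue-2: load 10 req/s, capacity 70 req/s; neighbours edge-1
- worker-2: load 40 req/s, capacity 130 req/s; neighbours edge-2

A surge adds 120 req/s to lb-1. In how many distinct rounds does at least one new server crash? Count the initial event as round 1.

Round 1 — lb-1 at 190 > 140. lb-1 crashes.
  lb-1 sheds 190 req/s to edge-2: 190 each.
    edge-2: 50+190 = 240 > 70
Round 2 — edge-2 crashes.
  edge-2 sheds 240 req/s to cache-1, edge-1, worker-2: 80 each.
    cache-1: 10+80 = 90 > 70
    edge-1: 60+80 = 140 ≤ 150
    worker-2: 40+80 = 120 ≤ 130
Round 3 — cache-1 crashes.
  cache-1 sheds 90 req/s to edge-1: 90 each.
    edge-1: 140+90 = 230 > 150
Round 4 — edge-1 crashes.
  edge-1 sheds 230 req/s to queue-2: 230 each.
    queue-2: 10+230 = 240 > 70
Round 5 — queue-2 crashes.
  queue-2 sheds 240 req/s: no online neighbours, lost.
No further crashes.

5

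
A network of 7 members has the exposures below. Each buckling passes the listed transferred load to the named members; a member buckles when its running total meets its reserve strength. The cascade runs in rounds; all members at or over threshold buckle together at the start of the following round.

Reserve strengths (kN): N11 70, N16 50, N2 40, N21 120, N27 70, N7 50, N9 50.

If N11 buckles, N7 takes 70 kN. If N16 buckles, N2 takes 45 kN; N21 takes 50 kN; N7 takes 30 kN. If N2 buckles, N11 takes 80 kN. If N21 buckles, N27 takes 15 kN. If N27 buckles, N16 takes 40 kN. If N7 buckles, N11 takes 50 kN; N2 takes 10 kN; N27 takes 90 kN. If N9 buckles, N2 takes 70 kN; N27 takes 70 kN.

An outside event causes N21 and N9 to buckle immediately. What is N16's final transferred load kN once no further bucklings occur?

Round 1 — N21, N9 buckle (initial).
  N2: +70 → 70 ≥ 40
  N27: +15+70 → 85 ≥ 70
Round 2 — N2, N27 buckle.
  N11: +80 → 80 ≥ 70
  N16: +40 → 40 < 50
Round 3 — N11 buckles.
  N7: +70 → 70 ≥ 50
Round 4 — N7 buckles.
No further bucklings.

40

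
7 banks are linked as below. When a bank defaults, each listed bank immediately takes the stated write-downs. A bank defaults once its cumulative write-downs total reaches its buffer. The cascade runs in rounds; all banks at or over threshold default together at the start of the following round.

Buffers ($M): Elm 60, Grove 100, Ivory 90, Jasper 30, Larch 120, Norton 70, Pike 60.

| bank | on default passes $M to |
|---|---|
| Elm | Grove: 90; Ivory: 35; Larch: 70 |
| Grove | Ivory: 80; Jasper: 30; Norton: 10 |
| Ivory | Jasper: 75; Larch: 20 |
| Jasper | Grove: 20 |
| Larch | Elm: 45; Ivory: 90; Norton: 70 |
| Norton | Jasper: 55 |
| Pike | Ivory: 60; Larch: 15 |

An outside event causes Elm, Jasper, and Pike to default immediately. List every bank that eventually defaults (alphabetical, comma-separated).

Round 1 — Elm, Jasper, Pike default (initial).
  Grove: +90+20 → 110 ≥ 100
  Ivory: +35+60 → 95 ≥ 90
  Larch: +70+15 → 85 < 120
Round 2 — Grove, Ivory default.
  Larch: +20 → 105 < 120
  Norton: +10 → 10 < 70
No further defaults.

Elm, Grove, Ivory, Jasper, Pike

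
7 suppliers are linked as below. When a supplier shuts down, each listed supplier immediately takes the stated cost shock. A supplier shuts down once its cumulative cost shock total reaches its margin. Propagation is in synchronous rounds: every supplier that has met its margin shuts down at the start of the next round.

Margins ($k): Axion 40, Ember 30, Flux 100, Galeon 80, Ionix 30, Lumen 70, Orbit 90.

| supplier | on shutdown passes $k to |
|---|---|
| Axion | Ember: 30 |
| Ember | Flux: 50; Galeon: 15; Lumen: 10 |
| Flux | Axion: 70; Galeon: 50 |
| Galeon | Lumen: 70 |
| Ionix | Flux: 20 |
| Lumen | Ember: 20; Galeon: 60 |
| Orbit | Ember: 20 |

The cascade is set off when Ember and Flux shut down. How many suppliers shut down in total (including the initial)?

3

Round 1 — Ember, Flux shut down (initial).
  Axion: +70 → 70 ≥ 40
  Galeon: +15+50 → 65 < 80
  Lumen: +10 → 10 < 70
Round 2 — Axion shuts down.
No further shutdowns.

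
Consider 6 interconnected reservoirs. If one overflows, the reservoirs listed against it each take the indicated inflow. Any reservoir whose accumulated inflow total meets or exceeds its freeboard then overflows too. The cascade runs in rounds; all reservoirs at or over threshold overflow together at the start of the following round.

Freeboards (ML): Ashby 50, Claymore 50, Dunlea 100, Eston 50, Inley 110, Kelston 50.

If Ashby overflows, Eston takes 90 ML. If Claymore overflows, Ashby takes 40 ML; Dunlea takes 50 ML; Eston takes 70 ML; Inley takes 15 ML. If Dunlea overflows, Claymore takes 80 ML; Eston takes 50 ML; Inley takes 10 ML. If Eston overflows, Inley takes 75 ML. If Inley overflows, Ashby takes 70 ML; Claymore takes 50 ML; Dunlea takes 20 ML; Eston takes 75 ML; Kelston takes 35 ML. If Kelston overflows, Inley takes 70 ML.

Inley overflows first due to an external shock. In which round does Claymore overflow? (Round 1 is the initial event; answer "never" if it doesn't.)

2

Round 1 — Inley overflows (initial).
  Ashby: +70 → 70 ≥ 50
  Claymore: +50 → 50 ≥ 50
  Dunlea: +20 → 20 < 100
  Eston: +75 → 75 ≥ 50
  Kelston: +35 → 35 < 50
Round 2 — Ashby, Claymore, Eston overflow.
  Dunlea: +50 → 70 < 100
No further overflows.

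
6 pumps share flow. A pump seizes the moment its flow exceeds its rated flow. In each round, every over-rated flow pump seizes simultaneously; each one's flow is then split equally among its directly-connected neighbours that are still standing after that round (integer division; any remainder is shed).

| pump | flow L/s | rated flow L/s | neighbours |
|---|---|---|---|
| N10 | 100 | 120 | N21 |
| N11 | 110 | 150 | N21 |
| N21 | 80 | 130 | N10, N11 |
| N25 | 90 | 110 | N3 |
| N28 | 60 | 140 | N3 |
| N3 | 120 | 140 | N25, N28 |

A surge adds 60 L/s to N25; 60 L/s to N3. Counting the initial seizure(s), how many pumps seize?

Round 1 — N25 at 150 > 110; N3 at 180 > 140. N25, N3 seize.
  N25 sheds 150 L/s: no online neighbours, lost.
  N3 sheds 180 L/s to N28: 180 each.
    N28: 60+180 = 240 > 140
Round 2 — N28 seizes.
  N28 sheds 240 L/s: no online neighbours, lost.
No further seizures.

3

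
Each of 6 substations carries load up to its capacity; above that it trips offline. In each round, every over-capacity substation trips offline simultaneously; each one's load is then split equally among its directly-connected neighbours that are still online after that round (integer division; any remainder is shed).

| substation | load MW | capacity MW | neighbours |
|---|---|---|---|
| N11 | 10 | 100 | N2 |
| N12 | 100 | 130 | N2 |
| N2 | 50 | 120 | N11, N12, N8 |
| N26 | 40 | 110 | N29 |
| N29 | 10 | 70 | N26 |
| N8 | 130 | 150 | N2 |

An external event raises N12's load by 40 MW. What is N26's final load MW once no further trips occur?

40

Round 1 — N12 at 140 > 130. N12 trips offline.
  N12 sheds 140 MW to N2: 140 each.
    N2: 50+140 = 190 > 120
Round 2 — N2 trips offline.
  N2 sheds 190 MW to N11, N8: 95 each.
    N11: 10+95 = 105 > 100
    N8: 130+95 = 225 > 150
Round 3 — N11, N8 trip offline.
  N11 sheds 105 MW: no online neighbours, lost.
  N8 sheds 225 MW: no online neighbours, lost.
No further trips.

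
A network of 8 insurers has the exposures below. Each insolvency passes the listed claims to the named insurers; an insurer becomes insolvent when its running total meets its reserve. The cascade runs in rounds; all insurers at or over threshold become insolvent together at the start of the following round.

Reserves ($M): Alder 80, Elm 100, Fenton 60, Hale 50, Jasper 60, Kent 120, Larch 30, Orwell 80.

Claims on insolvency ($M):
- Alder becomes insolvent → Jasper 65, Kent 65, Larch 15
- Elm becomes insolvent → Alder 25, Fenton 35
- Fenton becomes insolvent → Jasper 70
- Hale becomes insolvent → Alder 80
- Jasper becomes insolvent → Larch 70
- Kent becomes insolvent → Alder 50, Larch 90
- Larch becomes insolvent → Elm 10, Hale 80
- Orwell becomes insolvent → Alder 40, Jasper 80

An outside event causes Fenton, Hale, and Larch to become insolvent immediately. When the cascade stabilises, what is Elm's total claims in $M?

Round 1 — Fenton, Hale, Larch become insolvent (initial).
  Alder: +80 → 80 ≥ 80
  Elm: +10 → 10 < 100
  Jasper: +70 → 70 ≥ 60
Round 2 — Alder, Jasper become insolvent.
  Kent: +65 → 65 < 120
No further insolvencies.

10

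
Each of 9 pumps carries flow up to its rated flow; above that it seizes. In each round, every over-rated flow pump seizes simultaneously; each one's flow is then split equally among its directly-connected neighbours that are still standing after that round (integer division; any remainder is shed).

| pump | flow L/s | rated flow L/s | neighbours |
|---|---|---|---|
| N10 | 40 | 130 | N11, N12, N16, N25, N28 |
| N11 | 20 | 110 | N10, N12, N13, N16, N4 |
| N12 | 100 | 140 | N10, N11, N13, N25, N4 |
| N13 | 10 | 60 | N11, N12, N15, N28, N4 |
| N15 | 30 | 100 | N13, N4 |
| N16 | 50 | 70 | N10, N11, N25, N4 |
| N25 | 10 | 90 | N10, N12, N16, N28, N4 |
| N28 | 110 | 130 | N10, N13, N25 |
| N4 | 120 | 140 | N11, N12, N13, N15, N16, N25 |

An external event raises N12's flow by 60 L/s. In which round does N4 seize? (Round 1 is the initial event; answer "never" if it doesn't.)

Round 1 — N12 at 160 > 140. N12 seizes.
  N12 sheds 160 L/s to N10, N11, N13, N25, N4: 32 each.
    N10: 40+32 = 72 ≤ 130
    N11: 20+32 = 52 ≤ 110
    N13: 10+32 = 42 ≤ 60
    N25: 10+32 = 42 ≤ 90
    N4: 120+32 = 152 > 140
Round 2 — N4 seizes.
  N4 sheds 152 L/s to N11, N13, N15, N16, N25: 30 each (2 lost).
    N11: 52+30 = 82 ≤ 110
    N13: 42+30 = 72 > 60
    N15: 30+30 = 60 ≤ 100
    N16: 50+30 = 80 > 70
    N25: 42+30 = 72 ≤ 90
Round 3 — N13, N16 seize.
  N13 sheds 72 L/s to N11, N15, N28: 24 each.
    N11: 82+24 = 106 ≤ 110
    N15: 60+24 = 84 ≤ 100
    N28: 110+24 = 134 > 130
  N16 sheds 80 L/s to N10, N11, N25: 26 each (2 lost).
    N10: 72+26 = 98 ≤ 130
    N11: 106+26 = 132 > 110
    N25: 72+26 = 98 > 90
Round 4 — N11, N25, N28 seize.
  N11 sheds 132 L/s to N10: 132 each.
    N10: 98+132 = 230 > 130
  N25 sheds 98 L/s to N10: 98 each.
    N10: 230+98 = 328 > 130
  N28 sheds 134 L/s to N10: 134 each.
    N10: 328+134 = 462 > 130
Round 5 — N10 seizes.
  N10 sheds 462 L/s: no online neighbours, lost.
No further seizures.

2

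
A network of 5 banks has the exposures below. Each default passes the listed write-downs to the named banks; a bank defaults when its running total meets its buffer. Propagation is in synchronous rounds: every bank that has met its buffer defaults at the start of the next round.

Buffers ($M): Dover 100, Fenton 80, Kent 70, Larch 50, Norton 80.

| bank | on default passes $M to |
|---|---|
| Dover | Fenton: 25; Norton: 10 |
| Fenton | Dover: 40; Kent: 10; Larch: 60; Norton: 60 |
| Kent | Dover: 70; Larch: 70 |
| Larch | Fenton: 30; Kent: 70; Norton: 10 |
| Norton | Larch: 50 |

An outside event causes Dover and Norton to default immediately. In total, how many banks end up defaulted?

Round 1 — Dover, Norton default (initial).
  Fenton: +25 → 25 < 80
  Larch: +50 → 50 ≥ 50
Round 2 — Larch defaults.
  Fenton: +30 → 55 < 80
  Kent: +70 → 70 ≥ 70
Round 3 — Kent defaults.
No further defaults.

4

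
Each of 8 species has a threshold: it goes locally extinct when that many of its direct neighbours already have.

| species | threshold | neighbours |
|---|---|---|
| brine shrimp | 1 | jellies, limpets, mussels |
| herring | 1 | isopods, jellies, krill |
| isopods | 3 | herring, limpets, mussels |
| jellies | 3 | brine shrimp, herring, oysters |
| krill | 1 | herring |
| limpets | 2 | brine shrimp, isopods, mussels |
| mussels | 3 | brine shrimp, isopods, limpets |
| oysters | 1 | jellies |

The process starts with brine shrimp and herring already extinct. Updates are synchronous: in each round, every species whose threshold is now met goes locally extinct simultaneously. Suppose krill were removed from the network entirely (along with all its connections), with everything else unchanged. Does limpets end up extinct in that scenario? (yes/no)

no

With krill removed:
Round 1 — brine shrimp, herring go locally extinct (initial).
Round 2 — no new extinctions; cascade stops.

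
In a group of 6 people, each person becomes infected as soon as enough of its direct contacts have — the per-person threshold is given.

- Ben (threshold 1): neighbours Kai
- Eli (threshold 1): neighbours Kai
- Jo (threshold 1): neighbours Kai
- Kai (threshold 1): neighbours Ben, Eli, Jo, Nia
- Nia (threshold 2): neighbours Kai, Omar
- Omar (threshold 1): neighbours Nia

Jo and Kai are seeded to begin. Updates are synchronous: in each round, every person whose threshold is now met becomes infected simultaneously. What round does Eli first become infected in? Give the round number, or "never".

Round 1 — Jo, Kai become infected (initial).
Round 2 — checking thresholds:
  Ben: 1 of 1 neighbours ≥ 1, becomes infected.
  Eli: 1 of 1 neighbours ≥ 1, becomes infected.
  Nia: 1 of 2 neighbours < 2, holds.
Round 3 — no new infections; cascade stops.

2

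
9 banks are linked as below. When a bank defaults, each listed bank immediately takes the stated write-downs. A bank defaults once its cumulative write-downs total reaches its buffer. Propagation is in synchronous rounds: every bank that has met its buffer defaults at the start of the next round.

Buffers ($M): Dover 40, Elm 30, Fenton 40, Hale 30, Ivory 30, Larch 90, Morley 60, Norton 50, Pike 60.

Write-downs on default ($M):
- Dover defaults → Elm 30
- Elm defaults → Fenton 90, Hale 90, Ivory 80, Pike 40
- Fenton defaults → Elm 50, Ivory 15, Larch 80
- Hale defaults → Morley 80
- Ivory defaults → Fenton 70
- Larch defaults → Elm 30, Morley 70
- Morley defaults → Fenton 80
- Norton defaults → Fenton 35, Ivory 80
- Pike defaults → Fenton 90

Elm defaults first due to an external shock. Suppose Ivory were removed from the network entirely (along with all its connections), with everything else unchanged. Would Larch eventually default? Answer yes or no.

no

With Ivory removed:
Round 1 — Elm defaults (initial).
  Fenton: +90 → 90 ≥ 40
  Hale: +90 → 90 ≥ 30
  Pike: +40 → 40 < 60
Round 2 — Fenton, Hale default.
  Larch: +80 → 80 < 90
  Morley: +80 → 80 ≥ 60
Round 3 — Morley defaults.
No further defaults.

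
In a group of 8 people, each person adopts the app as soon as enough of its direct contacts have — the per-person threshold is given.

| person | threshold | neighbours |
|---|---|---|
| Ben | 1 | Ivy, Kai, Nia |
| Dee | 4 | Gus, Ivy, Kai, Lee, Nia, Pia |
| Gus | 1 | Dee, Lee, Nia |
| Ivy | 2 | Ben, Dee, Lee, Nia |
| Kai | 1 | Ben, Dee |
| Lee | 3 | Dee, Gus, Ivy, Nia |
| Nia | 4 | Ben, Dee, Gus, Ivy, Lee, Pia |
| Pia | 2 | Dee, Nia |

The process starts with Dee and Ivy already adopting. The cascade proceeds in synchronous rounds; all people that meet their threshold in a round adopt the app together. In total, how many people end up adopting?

8

Round 1 — Dee, Ivy adopt the app (initial).
Round 2 — checking thresholds:
  Ben: 1 of 3 neighbours ≥ 1, adopts the app.
  Gus: 1 of 3 neighbours ≥ 1, adopts the app.
  Kai: 1 of 2 neighbours ≥ 1, adopts the app.
  Lee: 2 of 4 neighbours < 3, not yet.
  Nia: 2 of 6 neighbours < 4, not yet.
  Pia: 1 of 2 neighbours < 2, not yet.
Round 3 — checking thresholds:
  Lee: 3 of 4 neighbours ≥ 3, adopts the app.
  Nia: 4 of 6 neighbours ≥ 4, adopts the app.
  Pia: 1 of 2 neighbours < 2, not yet.
Round 4 — checking thresholds:
  Pia: 2 of 2 neighbours ≥ 2, adopts the app.
Round 5 — no new adoptions; cascade stops.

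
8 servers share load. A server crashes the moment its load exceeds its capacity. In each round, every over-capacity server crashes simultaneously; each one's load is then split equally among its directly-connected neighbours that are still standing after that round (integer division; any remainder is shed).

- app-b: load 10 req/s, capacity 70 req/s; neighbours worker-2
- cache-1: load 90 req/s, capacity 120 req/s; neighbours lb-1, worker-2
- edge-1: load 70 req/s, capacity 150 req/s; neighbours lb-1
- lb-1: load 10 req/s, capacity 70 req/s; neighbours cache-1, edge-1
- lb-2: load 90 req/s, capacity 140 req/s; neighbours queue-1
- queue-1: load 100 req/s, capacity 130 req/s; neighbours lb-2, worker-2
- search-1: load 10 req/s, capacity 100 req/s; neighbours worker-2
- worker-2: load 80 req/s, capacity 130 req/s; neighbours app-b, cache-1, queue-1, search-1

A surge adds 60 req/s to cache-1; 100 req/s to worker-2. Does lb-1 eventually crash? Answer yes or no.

yes

Round 1 — cache-1 at 150 > 120; worker-2 at 180 > 130. cache-1, worker-2 crash.
  cache-1 sheds 150 req/s to lb-1: 150 each.
    lb-1: 10+150 = 160 > 70
  worker-2 sheds 180 req/s to app-b, queue-1, search-1: 60 each.
    app-b: 10+60 = 70 ≤ 70
    queue-1: 100+60 = 160 > 130
    search-1: 10+60 = 70 ≤ 100
Round 2 — lb-1, queue-1 crash.
  lb-1 sheds 160 req/s to edge-1: 160 each.
    edge-1: 70+160 = 230 > 150
  queue-1 sheds 160 req/s to lb-2: 160 each.
    lb-2: 90+160 = 250 > 140
Round 3 — edge-1, lb-2 crash.
  edge-1 sheds 230 req/s: no online neighbours, lost.
  lb-2 sheds 250 req/s: no online neighbours, lost.
No further crashes.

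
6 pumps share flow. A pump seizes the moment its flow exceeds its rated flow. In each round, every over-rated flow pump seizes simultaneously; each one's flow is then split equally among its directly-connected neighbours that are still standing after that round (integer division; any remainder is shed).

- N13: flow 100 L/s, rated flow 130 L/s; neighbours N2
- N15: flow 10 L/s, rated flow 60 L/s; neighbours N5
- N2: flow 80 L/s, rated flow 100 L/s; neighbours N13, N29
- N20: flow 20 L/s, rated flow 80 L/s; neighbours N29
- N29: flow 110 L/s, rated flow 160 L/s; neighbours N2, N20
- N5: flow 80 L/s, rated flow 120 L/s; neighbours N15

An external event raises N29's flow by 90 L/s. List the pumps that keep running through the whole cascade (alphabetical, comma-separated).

Round 1 — N29 at 200 > 160. N29 seizes.
  N29 sheds 200 L/s to N2, N20: 100 each.
    N2: 80+100 = 180 > 100
    N20: 20+100 = 120 > 80
Round 2 — N2, N20 seize.
  N2 sheds 180 L/s to N13: 180 each.
    N13: 100+180 = 280 > 130
  N20 sheds 120 L/s: no online neighbours, lost.
Round 3 — N13 seizes.
  N13 sheds 280 L/s: no online neighbours, lost.
No further seizures.

N15, N5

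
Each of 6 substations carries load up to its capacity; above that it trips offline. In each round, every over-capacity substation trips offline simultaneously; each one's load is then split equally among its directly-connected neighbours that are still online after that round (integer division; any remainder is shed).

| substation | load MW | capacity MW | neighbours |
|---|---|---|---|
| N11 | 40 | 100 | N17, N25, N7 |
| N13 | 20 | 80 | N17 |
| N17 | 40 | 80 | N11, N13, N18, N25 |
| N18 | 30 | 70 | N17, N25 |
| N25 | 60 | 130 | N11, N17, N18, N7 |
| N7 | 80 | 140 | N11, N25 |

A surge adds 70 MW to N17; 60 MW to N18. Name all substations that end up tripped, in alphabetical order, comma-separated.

Round 1 — N17 at 110 > 80; N18 at 90 > 70. N17, N18 trip offline.
  N17 sheds 110 MW to N11, N13, N25: 36 each (2 lost).
    N11: 40+36 = 76 ≤ 100
    N13: 20+36 = 56 ≤ 80
    N25: 60+36 = 96 ≤ 130
  N18 sheds 90 MW to N25: 90 each.
    N25: 96+90 = 186 > 130
Round 2 — N25 trips offline.
  N25 sheds 186 MW to N11, N7: 93 each.
    N11: 76+93 = 169 > 100
    N7: 80+93 = 173 > 140
Round 3 — N11, N7 trip offline.
  N11 sheds 169 MW: no online neighbours, lost.
  N7 sheds 173 MW: no online neighbours, lost.
No further trips.

N11, N17, N18, N25, N7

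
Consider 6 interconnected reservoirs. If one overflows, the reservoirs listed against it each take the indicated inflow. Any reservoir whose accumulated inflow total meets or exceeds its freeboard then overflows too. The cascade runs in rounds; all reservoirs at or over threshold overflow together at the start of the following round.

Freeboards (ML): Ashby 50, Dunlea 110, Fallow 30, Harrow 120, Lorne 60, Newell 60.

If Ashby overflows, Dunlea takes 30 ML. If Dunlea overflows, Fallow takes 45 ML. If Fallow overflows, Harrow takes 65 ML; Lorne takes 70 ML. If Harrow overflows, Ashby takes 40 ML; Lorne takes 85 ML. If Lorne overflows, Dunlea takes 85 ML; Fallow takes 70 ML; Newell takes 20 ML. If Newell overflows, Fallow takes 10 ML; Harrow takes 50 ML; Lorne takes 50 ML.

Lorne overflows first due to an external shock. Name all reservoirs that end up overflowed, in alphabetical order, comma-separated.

Fallow, Lorne

Round 1 — Lorne overflows (initial).
  Dunlea: +85 → 85 < 110
  Fallow: +70 → 70 ≥ 30
  Newell: +20 → 20 < 60
Round 2 — Fallow overflows.
  Harrow: +65 → 65 < 120
No further overflows.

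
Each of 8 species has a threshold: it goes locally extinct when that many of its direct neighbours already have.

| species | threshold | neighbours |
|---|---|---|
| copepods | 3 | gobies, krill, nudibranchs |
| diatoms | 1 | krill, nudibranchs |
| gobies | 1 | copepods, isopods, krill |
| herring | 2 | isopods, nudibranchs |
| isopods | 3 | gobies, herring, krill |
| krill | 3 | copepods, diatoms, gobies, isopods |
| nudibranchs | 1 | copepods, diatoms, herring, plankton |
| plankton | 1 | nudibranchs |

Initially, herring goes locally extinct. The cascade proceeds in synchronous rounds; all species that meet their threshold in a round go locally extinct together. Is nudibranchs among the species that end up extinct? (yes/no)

yes

Round 1 — herring goes locally extinct (initial).
Round 2 — checking thresholds:
  isopods: 1 of 3 neighbours < 3, below threshold.
  nudibranchs: 1 of 4 neighbours ≥ 1, goes locally extinct.
Round 3 — checking thresholds:
  copepods: 1 of 3 neighbours < 3, below threshold.
  diatoms: 1 of 2 neighbours ≥ 1, goes locally extinct.
  isopods: 1 of 3 neighbours < 3, below threshold.
  plankton: 1 of 1 neighbours ≥ 1, goes locally extinct.
Round 4 — no new extinctions; cascade stops.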